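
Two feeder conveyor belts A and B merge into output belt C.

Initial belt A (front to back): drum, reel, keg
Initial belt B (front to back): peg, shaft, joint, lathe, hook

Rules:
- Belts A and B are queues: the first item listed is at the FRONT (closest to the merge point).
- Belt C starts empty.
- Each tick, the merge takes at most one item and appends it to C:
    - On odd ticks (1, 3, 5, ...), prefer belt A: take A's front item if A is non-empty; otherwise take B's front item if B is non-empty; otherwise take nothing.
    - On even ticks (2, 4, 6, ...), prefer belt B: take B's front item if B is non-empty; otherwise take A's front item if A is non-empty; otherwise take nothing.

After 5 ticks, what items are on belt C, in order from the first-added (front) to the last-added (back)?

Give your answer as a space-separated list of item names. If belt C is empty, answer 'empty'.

Answer: drum peg reel shaft keg

Derivation:
Tick 1: prefer A, take drum from A; A=[reel,keg] B=[peg,shaft,joint,lathe,hook] C=[drum]
Tick 2: prefer B, take peg from B; A=[reel,keg] B=[shaft,joint,lathe,hook] C=[drum,peg]
Tick 3: prefer A, take reel from A; A=[keg] B=[shaft,joint,lathe,hook] C=[drum,peg,reel]
Tick 4: prefer B, take shaft from B; A=[keg] B=[joint,lathe,hook] C=[drum,peg,reel,shaft]
Tick 5: prefer A, take keg from A; A=[-] B=[joint,lathe,hook] C=[drum,peg,reel,shaft,keg]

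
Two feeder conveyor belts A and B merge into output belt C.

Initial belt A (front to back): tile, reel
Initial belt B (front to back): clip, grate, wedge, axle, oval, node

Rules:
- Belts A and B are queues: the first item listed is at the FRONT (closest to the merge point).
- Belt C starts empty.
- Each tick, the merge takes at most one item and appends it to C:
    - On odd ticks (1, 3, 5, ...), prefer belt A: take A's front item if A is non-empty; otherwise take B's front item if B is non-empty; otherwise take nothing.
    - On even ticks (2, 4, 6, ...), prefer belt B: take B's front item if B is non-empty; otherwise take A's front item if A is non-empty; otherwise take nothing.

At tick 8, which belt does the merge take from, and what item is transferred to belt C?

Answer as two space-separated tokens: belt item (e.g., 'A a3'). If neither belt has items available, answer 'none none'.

Tick 1: prefer A, take tile from A; A=[reel] B=[clip,grate,wedge,axle,oval,node] C=[tile]
Tick 2: prefer B, take clip from B; A=[reel] B=[grate,wedge,axle,oval,node] C=[tile,clip]
Tick 3: prefer A, take reel from A; A=[-] B=[grate,wedge,axle,oval,node] C=[tile,clip,reel]
Tick 4: prefer B, take grate from B; A=[-] B=[wedge,axle,oval,node] C=[tile,clip,reel,grate]
Tick 5: prefer A, take wedge from B; A=[-] B=[axle,oval,node] C=[tile,clip,reel,grate,wedge]
Tick 6: prefer B, take axle from B; A=[-] B=[oval,node] C=[tile,clip,reel,grate,wedge,axle]
Tick 7: prefer A, take oval from B; A=[-] B=[node] C=[tile,clip,reel,grate,wedge,axle,oval]
Tick 8: prefer B, take node from B; A=[-] B=[-] C=[tile,clip,reel,grate,wedge,axle,oval,node]

Answer: B node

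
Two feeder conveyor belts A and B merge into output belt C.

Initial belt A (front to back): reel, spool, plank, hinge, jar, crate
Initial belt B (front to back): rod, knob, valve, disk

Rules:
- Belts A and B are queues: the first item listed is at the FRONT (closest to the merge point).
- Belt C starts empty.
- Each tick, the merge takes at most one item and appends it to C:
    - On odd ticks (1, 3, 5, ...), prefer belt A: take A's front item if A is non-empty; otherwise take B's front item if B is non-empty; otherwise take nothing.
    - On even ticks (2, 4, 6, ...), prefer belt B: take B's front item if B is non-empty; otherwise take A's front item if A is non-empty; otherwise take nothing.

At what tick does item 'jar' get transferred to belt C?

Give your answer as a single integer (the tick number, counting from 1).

Tick 1: prefer A, take reel from A; A=[spool,plank,hinge,jar,crate] B=[rod,knob,valve,disk] C=[reel]
Tick 2: prefer B, take rod from B; A=[spool,plank,hinge,jar,crate] B=[knob,valve,disk] C=[reel,rod]
Tick 3: prefer A, take spool from A; A=[plank,hinge,jar,crate] B=[knob,valve,disk] C=[reel,rod,spool]
Tick 4: prefer B, take knob from B; A=[plank,hinge,jar,crate] B=[valve,disk] C=[reel,rod,spool,knob]
Tick 5: prefer A, take plank from A; A=[hinge,jar,crate] B=[valve,disk] C=[reel,rod,spool,knob,plank]
Tick 6: prefer B, take valve from B; A=[hinge,jar,crate] B=[disk] C=[reel,rod,spool,knob,plank,valve]
Tick 7: prefer A, take hinge from A; A=[jar,crate] B=[disk] C=[reel,rod,spool,knob,plank,valve,hinge]
Tick 8: prefer B, take disk from B; A=[jar,crate] B=[-] C=[reel,rod,spool,knob,plank,valve,hinge,disk]
Tick 9: prefer A, take jar from A; A=[crate] B=[-] C=[reel,rod,spool,knob,plank,valve,hinge,disk,jar]

Answer: 9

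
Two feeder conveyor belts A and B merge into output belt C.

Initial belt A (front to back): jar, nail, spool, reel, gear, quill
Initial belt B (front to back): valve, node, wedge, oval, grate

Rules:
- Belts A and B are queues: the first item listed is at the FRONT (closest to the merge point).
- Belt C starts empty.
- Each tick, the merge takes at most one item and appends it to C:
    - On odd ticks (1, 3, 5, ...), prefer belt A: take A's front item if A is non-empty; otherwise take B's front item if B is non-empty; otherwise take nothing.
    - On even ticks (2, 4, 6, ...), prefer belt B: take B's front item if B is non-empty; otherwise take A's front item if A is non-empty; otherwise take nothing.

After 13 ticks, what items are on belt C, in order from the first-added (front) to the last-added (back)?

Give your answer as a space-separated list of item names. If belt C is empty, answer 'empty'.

Answer: jar valve nail node spool wedge reel oval gear grate quill

Derivation:
Tick 1: prefer A, take jar from A; A=[nail,spool,reel,gear,quill] B=[valve,node,wedge,oval,grate] C=[jar]
Tick 2: prefer B, take valve from B; A=[nail,spool,reel,gear,quill] B=[node,wedge,oval,grate] C=[jar,valve]
Tick 3: prefer A, take nail from A; A=[spool,reel,gear,quill] B=[node,wedge,oval,grate] C=[jar,valve,nail]
Tick 4: prefer B, take node from B; A=[spool,reel,gear,quill] B=[wedge,oval,grate] C=[jar,valve,nail,node]
Tick 5: prefer A, take spool from A; A=[reel,gear,quill] B=[wedge,oval,grate] C=[jar,valve,nail,node,spool]
Tick 6: prefer B, take wedge from B; A=[reel,gear,quill] B=[oval,grate] C=[jar,valve,nail,node,spool,wedge]
Tick 7: prefer A, take reel from A; A=[gear,quill] B=[oval,grate] C=[jar,valve,nail,node,spool,wedge,reel]
Tick 8: prefer B, take oval from B; A=[gear,quill] B=[grate] C=[jar,valve,nail,node,spool,wedge,reel,oval]
Tick 9: prefer A, take gear from A; A=[quill] B=[grate] C=[jar,valve,nail,node,spool,wedge,reel,oval,gear]
Tick 10: prefer B, take grate from B; A=[quill] B=[-] C=[jar,valve,nail,node,spool,wedge,reel,oval,gear,grate]
Tick 11: prefer A, take quill from A; A=[-] B=[-] C=[jar,valve,nail,node,spool,wedge,reel,oval,gear,grate,quill]
Tick 12: prefer B, both empty, nothing taken; A=[-] B=[-] C=[jar,valve,nail,node,spool,wedge,reel,oval,gear,grate,quill]
Tick 13: prefer A, both empty, nothing taken; A=[-] B=[-] C=[jar,valve,nail,node,spool,wedge,reel,oval,gear,grate,quill]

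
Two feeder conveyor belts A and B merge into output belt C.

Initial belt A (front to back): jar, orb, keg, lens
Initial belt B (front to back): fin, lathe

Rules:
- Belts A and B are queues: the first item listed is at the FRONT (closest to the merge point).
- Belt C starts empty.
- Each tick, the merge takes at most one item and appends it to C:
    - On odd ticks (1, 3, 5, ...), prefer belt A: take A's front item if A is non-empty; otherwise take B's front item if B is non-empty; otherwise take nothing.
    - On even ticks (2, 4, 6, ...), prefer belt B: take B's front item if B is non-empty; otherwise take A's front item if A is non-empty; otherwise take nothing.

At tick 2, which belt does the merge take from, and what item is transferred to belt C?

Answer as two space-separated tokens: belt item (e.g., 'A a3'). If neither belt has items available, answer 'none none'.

Answer: B fin

Derivation:
Tick 1: prefer A, take jar from A; A=[orb,keg,lens] B=[fin,lathe] C=[jar]
Tick 2: prefer B, take fin from B; A=[orb,keg,lens] B=[lathe] C=[jar,fin]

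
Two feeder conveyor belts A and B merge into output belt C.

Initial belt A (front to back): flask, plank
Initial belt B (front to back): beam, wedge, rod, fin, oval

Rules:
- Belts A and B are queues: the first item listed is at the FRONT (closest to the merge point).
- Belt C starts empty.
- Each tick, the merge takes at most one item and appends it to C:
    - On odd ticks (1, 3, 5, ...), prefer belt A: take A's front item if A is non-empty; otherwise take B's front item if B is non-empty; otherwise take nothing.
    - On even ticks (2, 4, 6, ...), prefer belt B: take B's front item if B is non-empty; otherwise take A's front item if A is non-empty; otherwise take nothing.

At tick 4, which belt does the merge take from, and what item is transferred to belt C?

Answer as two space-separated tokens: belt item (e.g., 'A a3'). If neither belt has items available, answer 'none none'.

Answer: B wedge

Derivation:
Tick 1: prefer A, take flask from A; A=[plank] B=[beam,wedge,rod,fin,oval] C=[flask]
Tick 2: prefer B, take beam from B; A=[plank] B=[wedge,rod,fin,oval] C=[flask,beam]
Tick 3: prefer A, take plank from A; A=[-] B=[wedge,rod,fin,oval] C=[flask,beam,plank]
Tick 4: prefer B, take wedge from B; A=[-] B=[rod,fin,oval] C=[flask,beam,plank,wedge]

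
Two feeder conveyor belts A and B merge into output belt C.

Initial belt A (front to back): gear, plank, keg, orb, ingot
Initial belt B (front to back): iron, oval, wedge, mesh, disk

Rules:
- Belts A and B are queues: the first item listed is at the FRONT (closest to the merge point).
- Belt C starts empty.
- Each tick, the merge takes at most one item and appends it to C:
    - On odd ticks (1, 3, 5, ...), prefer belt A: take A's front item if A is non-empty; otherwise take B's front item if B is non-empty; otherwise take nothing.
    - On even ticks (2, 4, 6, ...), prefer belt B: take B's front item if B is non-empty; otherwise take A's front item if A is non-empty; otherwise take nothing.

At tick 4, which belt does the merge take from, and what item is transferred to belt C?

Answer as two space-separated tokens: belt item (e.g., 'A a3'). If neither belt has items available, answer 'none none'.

Tick 1: prefer A, take gear from A; A=[plank,keg,orb,ingot] B=[iron,oval,wedge,mesh,disk] C=[gear]
Tick 2: prefer B, take iron from B; A=[plank,keg,orb,ingot] B=[oval,wedge,mesh,disk] C=[gear,iron]
Tick 3: prefer A, take plank from A; A=[keg,orb,ingot] B=[oval,wedge,mesh,disk] C=[gear,iron,plank]
Tick 4: prefer B, take oval from B; A=[keg,orb,ingot] B=[wedge,mesh,disk] C=[gear,iron,plank,oval]

Answer: B oval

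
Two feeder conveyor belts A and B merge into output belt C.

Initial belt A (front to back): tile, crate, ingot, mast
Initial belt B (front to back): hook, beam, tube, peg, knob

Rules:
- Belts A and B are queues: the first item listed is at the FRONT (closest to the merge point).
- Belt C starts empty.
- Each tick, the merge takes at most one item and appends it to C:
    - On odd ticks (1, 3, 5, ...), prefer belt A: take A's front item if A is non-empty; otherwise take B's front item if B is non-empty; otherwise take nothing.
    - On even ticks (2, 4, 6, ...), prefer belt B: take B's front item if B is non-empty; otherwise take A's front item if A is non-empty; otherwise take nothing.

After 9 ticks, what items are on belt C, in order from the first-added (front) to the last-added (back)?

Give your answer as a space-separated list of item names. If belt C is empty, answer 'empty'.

Tick 1: prefer A, take tile from A; A=[crate,ingot,mast] B=[hook,beam,tube,peg,knob] C=[tile]
Tick 2: prefer B, take hook from B; A=[crate,ingot,mast] B=[beam,tube,peg,knob] C=[tile,hook]
Tick 3: prefer A, take crate from A; A=[ingot,mast] B=[beam,tube,peg,knob] C=[tile,hook,crate]
Tick 4: prefer B, take beam from B; A=[ingot,mast] B=[tube,peg,knob] C=[tile,hook,crate,beam]
Tick 5: prefer A, take ingot from A; A=[mast] B=[tube,peg,knob] C=[tile,hook,crate,beam,ingot]
Tick 6: prefer B, take tube from B; A=[mast] B=[peg,knob] C=[tile,hook,crate,beam,ingot,tube]
Tick 7: prefer A, take mast from A; A=[-] B=[peg,knob] C=[tile,hook,crate,beam,ingot,tube,mast]
Tick 8: prefer B, take peg from B; A=[-] B=[knob] C=[tile,hook,crate,beam,ingot,tube,mast,peg]
Tick 9: prefer A, take knob from B; A=[-] B=[-] C=[tile,hook,crate,beam,ingot,tube,mast,peg,knob]

Answer: tile hook crate beam ingot tube mast peg knob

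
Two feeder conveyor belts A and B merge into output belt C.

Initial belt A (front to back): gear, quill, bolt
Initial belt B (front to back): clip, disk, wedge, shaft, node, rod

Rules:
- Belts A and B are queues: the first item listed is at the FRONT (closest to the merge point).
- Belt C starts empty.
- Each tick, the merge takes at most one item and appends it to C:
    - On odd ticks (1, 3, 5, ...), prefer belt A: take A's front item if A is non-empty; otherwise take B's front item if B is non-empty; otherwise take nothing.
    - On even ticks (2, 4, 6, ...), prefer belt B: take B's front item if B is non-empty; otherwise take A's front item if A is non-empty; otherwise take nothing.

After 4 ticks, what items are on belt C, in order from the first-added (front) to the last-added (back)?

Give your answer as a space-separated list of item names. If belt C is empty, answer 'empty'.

Tick 1: prefer A, take gear from A; A=[quill,bolt] B=[clip,disk,wedge,shaft,node,rod] C=[gear]
Tick 2: prefer B, take clip from B; A=[quill,bolt] B=[disk,wedge,shaft,node,rod] C=[gear,clip]
Tick 3: prefer A, take quill from A; A=[bolt] B=[disk,wedge,shaft,node,rod] C=[gear,clip,quill]
Tick 4: prefer B, take disk from B; A=[bolt] B=[wedge,shaft,node,rod] C=[gear,clip,quill,disk]

Answer: gear clip quill disk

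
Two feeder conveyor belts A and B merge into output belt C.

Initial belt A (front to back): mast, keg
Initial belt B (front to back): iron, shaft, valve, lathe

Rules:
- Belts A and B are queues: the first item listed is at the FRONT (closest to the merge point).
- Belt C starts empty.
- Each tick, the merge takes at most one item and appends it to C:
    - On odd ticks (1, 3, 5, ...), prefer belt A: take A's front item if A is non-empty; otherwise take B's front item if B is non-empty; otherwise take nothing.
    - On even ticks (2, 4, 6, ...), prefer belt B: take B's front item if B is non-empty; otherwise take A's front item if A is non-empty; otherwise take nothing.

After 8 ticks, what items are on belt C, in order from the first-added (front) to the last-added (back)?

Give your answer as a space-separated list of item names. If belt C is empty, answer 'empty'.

Answer: mast iron keg shaft valve lathe

Derivation:
Tick 1: prefer A, take mast from A; A=[keg] B=[iron,shaft,valve,lathe] C=[mast]
Tick 2: prefer B, take iron from B; A=[keg] B=[shaft,valve,lathe] C=[mast,iron]
Tick 3: prefer A, take keg from A; A=[-] B=[shaft,valve,lathe] C=[mast,iron,keg]
Tick 4: prefer B, take shaft from B; A=[-] B=[valve,lathe] C=[mast,iron,keg,shaft]
Tick 5: prefer A, take valve from B; A=[-] B=[lathe] C=[mast,iron,keg,shaft,valve]
Tick 6: prefer B, take lathe from B; A=[-] B=[-] C=[mast,iron,keg,shaft,valve,lathe]
Tick 7: prefer A, both empty, nothing taken; A=[-] B=[-] C=[mast,iron,keg,shaft,valve,lathe]
Tick 8: prefer B, both empty, nothing taken; A=[-] B=[-] C=[mast,iron,keg,shaft,valve,lathe]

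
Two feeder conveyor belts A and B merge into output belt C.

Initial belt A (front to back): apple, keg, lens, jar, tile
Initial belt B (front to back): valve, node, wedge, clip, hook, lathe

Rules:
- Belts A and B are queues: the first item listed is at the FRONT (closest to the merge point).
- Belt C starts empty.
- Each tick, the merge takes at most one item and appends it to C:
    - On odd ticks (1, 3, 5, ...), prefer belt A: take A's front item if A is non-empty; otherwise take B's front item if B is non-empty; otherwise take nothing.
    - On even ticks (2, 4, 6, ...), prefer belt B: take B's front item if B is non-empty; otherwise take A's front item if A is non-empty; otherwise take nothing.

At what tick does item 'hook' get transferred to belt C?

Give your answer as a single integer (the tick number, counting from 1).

Tick 1: prefer A, take apple from A; A=[keg,lens,jar,tile] B=[valve,node,wedge,clip,hook,lathe] C=[apple]
Tick 2: prefer B, take valve from B; A=[keg,lens,jar,tile] B=[node,wedge,clip,hook,lathe] C=[apple,valve]
Tick 3: prefer A, take keg from A; A=[lens,jar,tile] B=[node,wedge,clip,hook,lathe] C=[apple,valve,keg]
Tick 4: prefer B, take node from B; A=[lens,jar,tile] B=[wedge,clip,hook,lathe] C=[apple,valve,keg,node]
Tick 5: prefer A, take lens from A; A=[jar,tile] B=[wedge,clip,hook,lathe] C=[apple,valve,keg,node,lens]
Tick 6: prefer B, take wedge from B; A=[jar,tile] B=[clip,hook,lathe] C=[apple,valve,keg,node,lens,wedge]
Tick 7: prefer A, take jar from A; A=[tile] B=[clip,hook,lathe] C=[apple,valve,keg,node,lens,wedge,jar]
Tick 8: prefer B, take clip from B; A=[tile] B=[hook,lathe] C=[apple,valve,keg,node,lens,wedge,jar,clip]
Tick 9: prefer A, take tile from A; A=[-] B=[hook,lathe] C=[apple,valve,keg,node,lens,wedge,jar,clip,tile]
Tick 10: prefer B, take hook from B; A=[-] B=[lathe] C=[apple,valve,keg,node,lens,wedge,jar,clip,tile,hook]

Answer: 10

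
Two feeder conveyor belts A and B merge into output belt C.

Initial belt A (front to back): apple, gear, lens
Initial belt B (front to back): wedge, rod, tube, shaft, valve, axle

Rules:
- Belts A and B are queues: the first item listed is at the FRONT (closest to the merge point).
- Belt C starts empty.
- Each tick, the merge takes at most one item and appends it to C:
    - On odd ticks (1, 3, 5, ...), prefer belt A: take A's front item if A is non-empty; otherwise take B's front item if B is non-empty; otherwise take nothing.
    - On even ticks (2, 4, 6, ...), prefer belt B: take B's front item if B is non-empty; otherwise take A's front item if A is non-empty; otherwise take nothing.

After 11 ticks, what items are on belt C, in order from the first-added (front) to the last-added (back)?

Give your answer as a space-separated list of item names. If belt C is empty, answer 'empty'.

Answer: apple wedge gear rod lens tube shaft valve axle

Derivation:
Tick 1: prefer A, take apple from A; A=[gear,lens] B=[wedge,rod,tube,shaft,valve,axle] C=[apple]
Tick 2: prefer B, take wedge from B; A=[gear,lens] B=[rod,tube,shaft,valve,axle] C=[apple,wedge]
Tick 3: prefer A, take gear from A; A=[lens] B=[rod,tube,shaft,valve,axle] C=[apple,wedge,gear]
Tick 4: prefer B, take rod from B; A=[lens] B=[tube,shaft,valve,axle] C=[apple,wedge,gear,rod]
Tick 5: prefer A, take lens from A; A=[-] B=[tube,shaft,valve,axle] C=[apple,wedge,gear,rod,lens]
Tick 6: prefer B, take tube from B; A=[-] B=[shaft,valve,axle] C=[apple,wedge,gear,rod,lens,tube]
Tick 7: prefer A, take shaft from B; A=[-] B=[valve,axle] C=[apple,wedge,gear,rod,lens,tube,shaft]
Tick 8: prefer B, take valve from B; A=[-] B=[axle] C=[apple,wedge,gear,rod,lens,tube,shaft,valve]
Tick 9: prefer A, take axle from B; A=[-] B=[-] C=[apple,wedge,gear,rod,lens,tube,shaft,valve,axle]
Tick 10: prefer B, both empty, nothing taken; A=[-] B=[-] C=[apple,wedge,gear,rod,lens,tube,shaft,valve,axle]
Tick 11: prefer A, both empty, nothing taken; A=[-] B=[-] C=[apple,wedge,gear,rod,lens,tube,shaft,valve,axle]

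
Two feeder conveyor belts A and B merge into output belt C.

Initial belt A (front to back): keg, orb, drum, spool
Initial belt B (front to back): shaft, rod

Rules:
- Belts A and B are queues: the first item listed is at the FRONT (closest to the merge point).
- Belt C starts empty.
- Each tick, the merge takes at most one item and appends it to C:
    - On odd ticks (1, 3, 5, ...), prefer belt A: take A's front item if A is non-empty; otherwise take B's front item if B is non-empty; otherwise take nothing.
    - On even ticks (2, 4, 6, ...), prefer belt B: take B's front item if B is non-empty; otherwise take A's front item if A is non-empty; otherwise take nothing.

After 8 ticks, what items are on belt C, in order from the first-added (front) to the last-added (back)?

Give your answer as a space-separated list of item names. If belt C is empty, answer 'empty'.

Tick 1: prefer A, take keg from A; A=[orb,drum,spool] B=[shaft,rod] C=[keg]
Tick 2: prefer B, take shaft from B; A=[orb,drum,spool] B=[rod] C=[keg,shaft]
Tick 3: prefer A, take orb from A; A=[drum,spool] B=[rod] C=[keg,shaft,orb]
Tick 4: prefer B, take rod from B; A=[drum,spool] B=[-] C=[keg,shaft,orb,rod]
Tick 5: prefer A, take drum from A; A=[spool] B=[-] C=[keg,shaft,orb,rod,drum]
Tick 6: prefer B, take spool from A; A=[-] B=[-] C=[keg,shaft,orb,rod,drum,spool]
Tick 7: prefer A, both empty, nothing taken; A=[-] B=[-] C=[keg,shaft,orb,rod,drum,spool]
Tick 8: prefer B, both empty, nothing taken; A=[-] B=[-] C=[keg,shaft,orb,rod,drum,spool]

Answer: keg shaft orb rod drum spool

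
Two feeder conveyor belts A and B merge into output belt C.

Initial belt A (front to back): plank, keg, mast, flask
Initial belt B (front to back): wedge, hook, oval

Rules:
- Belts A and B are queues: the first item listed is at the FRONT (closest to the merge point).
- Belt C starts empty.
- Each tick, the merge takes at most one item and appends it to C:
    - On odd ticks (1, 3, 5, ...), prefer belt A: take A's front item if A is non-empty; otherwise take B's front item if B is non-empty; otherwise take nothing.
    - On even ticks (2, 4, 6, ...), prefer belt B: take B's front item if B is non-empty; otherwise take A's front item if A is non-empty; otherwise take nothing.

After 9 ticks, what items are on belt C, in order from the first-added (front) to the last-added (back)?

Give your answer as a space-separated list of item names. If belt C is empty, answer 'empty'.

Answer: plank wedge keg hook mast oval flask

Derivation:
Tick 1: prefer A, take plank from A; A=[keg,mast,flask] B=[wedge,hook,oval] C=[plank]
Tick 2: prefer B, take wedge from B; A=[keg,mast,flask] B=[hook,oval] C=[plank,wedge]
Tick 3: prefer A, take keg from A; A=[mast,flask] B=[hook,oval] C=[plank,wedge,keg]
Tick 4: prefer B, take hook from B; A=[mast,flask] B=[oval] C=[plank,wedge,keg,hook]
Tick 5: prefer A, take mast from A; A=[flask] B=[oval] C=[plank,wedge,keg,hook,mast]
Tick 6: prefer B, take oval from B; A=[flask] B=[-] C=[plank,wedge,keg,hook,mast,oval]
Tick 7: prefer A, take flask from A; A=[-] B=[-] C=[plank,wedge,keg,hook,mast,oval,flask]
Tick 8: prefer B, both empty, nothing taken; A=[-] B=[-] C=[plank,wedge,keg,hook,mast,oval,flask]
Tick 9: prefer A, both empty, nothing taken; A=[-] B=[-] C=[plank,wedge,keg,hook,mast,oval,flask]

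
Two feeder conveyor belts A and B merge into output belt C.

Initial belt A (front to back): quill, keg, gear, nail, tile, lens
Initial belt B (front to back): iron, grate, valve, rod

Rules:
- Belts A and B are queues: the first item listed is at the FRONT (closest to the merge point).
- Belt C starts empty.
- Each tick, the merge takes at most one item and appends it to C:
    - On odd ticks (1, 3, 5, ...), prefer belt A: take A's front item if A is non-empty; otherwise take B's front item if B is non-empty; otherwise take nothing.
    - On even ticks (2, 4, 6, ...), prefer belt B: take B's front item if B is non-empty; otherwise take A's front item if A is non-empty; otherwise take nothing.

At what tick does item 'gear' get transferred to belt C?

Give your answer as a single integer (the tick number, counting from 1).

Tick 1: prefer A, take quill from A; A=[keg,gear,nail,tile,lens] B=[iron,grate,valve,rod] C=[quill]
Tick 2: prefer B, take iron from B; A=[keg,gear,nail,tile,lens] B=[grate,valve,rod] C=[quill,iron]
Tick 3: prefer A, take keg from A; A=[gear,nail,tile,lens] B=[grate,valve,rod] C=[quill,iron,keg]
Tick 4: prefer B, take grate from B; A=[gear,nail,tile,lens] B=[valve,rod] C=[quill,iron,keg,grate]
Tick 5: prefer A, take gear from A; A=[nail,tile,lens] B=[valve,rod] C=[quill,iron,keg,grate,gear]

Answer: 5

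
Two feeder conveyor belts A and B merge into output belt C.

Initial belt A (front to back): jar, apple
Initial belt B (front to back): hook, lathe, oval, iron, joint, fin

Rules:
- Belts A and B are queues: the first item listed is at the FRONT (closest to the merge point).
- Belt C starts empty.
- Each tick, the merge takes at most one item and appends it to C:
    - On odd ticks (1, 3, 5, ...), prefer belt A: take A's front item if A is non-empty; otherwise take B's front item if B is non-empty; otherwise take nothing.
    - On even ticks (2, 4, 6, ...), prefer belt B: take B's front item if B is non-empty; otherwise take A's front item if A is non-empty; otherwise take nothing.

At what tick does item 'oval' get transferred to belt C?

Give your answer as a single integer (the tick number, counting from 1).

Tick 1: prefer A, take jar from A; A=[apple] B=[hook,lathe,oval,iron,joint,fin] C=[jar]
Tick 2: prefer B, take hook from B; A=[apple] B=[lathe,oval,iron,joint,fin] C=[jar,hook]
Tick 3: prefer A, take apple from A; A=[-] B=[lathe,oval,iron,joint,fin] C=[jar,hook,apple]
Tick 4: prefer B, take lathe from B; A=[-] B=[oval,iron,joint,fin] C=[jar,hook,apple,lathe]
Tick 5: prefer A, take oval from B; A=[-] B=[iron,joint,fin] C=[jar,hook,apple,lathe,oval]

Answer: 5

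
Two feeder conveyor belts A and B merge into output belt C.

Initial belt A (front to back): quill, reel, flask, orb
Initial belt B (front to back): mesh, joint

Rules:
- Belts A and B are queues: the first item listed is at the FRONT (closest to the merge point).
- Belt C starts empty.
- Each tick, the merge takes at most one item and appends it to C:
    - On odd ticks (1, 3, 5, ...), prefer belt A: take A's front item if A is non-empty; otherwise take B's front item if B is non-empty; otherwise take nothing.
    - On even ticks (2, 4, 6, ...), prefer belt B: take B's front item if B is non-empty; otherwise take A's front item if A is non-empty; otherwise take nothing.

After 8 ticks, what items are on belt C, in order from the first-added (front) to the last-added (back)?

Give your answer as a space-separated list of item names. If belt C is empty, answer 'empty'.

Tick 1: prefer A, take quill from A; A=[reel,flask,orb] B=[mesh,joint] C=[quill]
Tick 2: prefer B, take mesh from B; A=[reel,flask,orb] B=[joint] C=[quill,mesh]
Tick 3: prefer A, take reel from A; A=[flask,orb] B=[joint] C=[quill,mesh,reel]
Tick 4: prefer B, take joint from B; A=[flask,orb] B=[-] C=[quill,mesh,reel,joint]
Tick 5: prefer A, take flask from A; A=[orb] B=[-] C=[quill,mesh,reel,joint,flask]
Tick 6: prefer B, take orb from A; A=[-] B=[-] C=[quill,mesh,reel,joint,flask,orb]
Tick 7: prefer A, both empty, nothing taken; A=[-] B=[-] C=[quill,mesh,reel,joint,flask,orb]
Tick 8: prefer B, both empty, nothing taken; A=[-] B=[-] C=[quill,mesh,reel,joint,flask,orb]

Answer: quill mesh reel joint flask orb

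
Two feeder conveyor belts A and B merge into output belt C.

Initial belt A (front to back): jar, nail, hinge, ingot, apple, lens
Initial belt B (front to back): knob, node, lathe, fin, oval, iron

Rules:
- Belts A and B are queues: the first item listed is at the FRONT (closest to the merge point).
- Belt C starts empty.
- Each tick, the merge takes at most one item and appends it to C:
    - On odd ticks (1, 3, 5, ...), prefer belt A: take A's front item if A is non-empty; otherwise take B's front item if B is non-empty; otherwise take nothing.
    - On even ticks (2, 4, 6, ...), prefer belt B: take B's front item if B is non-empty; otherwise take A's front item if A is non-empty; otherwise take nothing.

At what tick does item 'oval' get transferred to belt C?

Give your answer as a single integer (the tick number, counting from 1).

Tick 1: prefer A, take jar from A; A=[nail,hinge,ingot,apple,lens] B=[knob,node,lathe,fin,oval,iron] C=[jar]
Tick 2: prefer B, take knob from B; A=[nail,hinge,ingot,apple,lens] B=[node,lathe,fin,oval,iron] C=[jar,knob]
Tick 3: prefer A, take nail from A; A=[hinge,ingot,apple,lens] B=[node,lathe,fin,oval,iron] C=[jar,knob,nail]
Tick 4: prefer B, take node from B; A=[hinge,ingot,apple,lens] B=[lathe,fin,oval,iron] C=[jar,knob,nail,node]
Tick 5: prefer A, take hinge from A; A=[ingot,apple,lens] B=[lathe,fin,oval,iron] C=[jar,knob,nail,node,hinge]
Tick 6: prefer B, take lathe from B; A=[ingot,apple,lens] B=[fin,oval,iron] C=[jar,knob,nail,node,hinge,lathe]
Tick 7: prefer A, take ingot from A; A=[apple,lens] B=[fin,oval,iron] C=[jar,knob,nail,node,hinge,lathe,ingot]
Tick 8: prefer B, take fin from B; A=[apple,lens] B=[oval,iron] C=[jar,knob,nail,node,hinge,lathe,ingot,fin]
Tick 9: prefer A, take apple from A; A=[lens] B=[oval,iron] C=[jar,knob,nail,node,hinge,lathe,ingot,fin,apple]
Tick 10: prefer B, take oval from B; A=[lens] B=[iron] C=[jar,knob,nail,node,hinge,lathe,ingot,fin,apple,oval]

Answer: 10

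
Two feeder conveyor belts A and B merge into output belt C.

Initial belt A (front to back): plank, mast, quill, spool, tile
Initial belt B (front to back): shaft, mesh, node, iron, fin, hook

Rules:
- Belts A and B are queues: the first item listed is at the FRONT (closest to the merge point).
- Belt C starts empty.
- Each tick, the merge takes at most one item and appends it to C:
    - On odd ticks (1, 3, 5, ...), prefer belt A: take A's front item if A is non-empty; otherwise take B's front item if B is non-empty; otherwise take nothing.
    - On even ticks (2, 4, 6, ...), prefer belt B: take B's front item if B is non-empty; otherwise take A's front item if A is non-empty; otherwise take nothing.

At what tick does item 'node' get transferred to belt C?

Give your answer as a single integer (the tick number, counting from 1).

Answer: 6

Derivation:
Tick 1: prefer A, take plank from A; A=[mast,quill,spool,tile] B=[shaft,mesh,node,iron,fin,hook] C=[plank]
Tick 2: prefer B, take shaft from B; A=[mast,quill,spool,tile] B=[mesh,node,iron,fin,hook] C=[plank,shaft]
Tick 3: prefer A, take mast from A; A=[quill,spool,tile] B=[mesh,node,iron,fin,hook] C=[plank,shaft,mast]
Tick 4: prefer B, take mesh from B; A=[quill,spool,tile] B=[node,iron,fin,hook] C=[plank,shaft,mast,mesh]
Tick 5: prefer A, take quill from A; A=[spool,tile] B=[node,iron,fin,hook] C=[plank,shaft,mast,mesh,quill]
Tick 6: prefer B, take node from B; A=[spool,tile] B=[iron,fin,hook] C=[plank,shaft,mast,mesh,quill,node]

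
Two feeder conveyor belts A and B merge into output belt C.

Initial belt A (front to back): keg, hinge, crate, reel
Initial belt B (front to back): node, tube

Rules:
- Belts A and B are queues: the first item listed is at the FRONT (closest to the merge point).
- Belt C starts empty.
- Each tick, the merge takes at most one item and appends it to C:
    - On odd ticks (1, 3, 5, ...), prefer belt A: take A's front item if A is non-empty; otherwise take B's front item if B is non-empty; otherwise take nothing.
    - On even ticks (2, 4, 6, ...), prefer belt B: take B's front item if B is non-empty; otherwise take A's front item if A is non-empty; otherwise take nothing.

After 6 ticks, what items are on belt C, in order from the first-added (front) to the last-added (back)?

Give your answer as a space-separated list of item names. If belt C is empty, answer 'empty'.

Answer: keg node hinge tube crate reel

Derivation:
Tick 1: prefer A, take keg from A; A=[hinge,crate,reel] B=[node,tube] C=[keg]
Tick 2: prefer B, take node from B; A=[hinge,crate,reel] B=[tube] C=[keg,node]
Tick 3: prefer A, take hinge from A; A=[crate,reel] B=[tube] C=[keg,node,hinge]
Tick 4: prefer B, take tube from B; A=[crate,reel] B=[-] C=[keg,node,hinge,tube]
Tick 5: prefer A, take crate from A; A=[reel] B=[-] C=[keg,node,hinge,tube,crate]
Tick 6: prefer B, take reel from A; A=[-] B=[-] C=[keg,node,hinge,tube,crate,reel]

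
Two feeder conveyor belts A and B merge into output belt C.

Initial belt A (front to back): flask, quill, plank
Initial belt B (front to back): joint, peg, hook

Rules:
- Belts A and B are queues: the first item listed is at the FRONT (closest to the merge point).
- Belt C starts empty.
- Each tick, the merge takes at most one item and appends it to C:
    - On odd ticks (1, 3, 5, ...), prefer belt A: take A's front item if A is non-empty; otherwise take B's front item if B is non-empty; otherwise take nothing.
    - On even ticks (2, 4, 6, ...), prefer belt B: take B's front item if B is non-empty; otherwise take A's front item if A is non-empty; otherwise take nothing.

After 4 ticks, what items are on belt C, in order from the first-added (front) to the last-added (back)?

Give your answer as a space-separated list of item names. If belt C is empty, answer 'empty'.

Tick 1: prefer A, take flask from A; A=[quill,plank] B=[joint,peg,hook] C=[flask]
Tick 2: prefer B, take joint from B; A=[quill,plank] B=[peg,hook] C=[flask,joint]
Tick 3: prefer A, take quill from A; A=[plank] B=[peg,hook] C=[flask,joint,quill]
Tick 4: prefer B, take peg from B; A=[plank] B=[hook] C=[flask,joint,quill,peg]

Answer: flask joint quill peg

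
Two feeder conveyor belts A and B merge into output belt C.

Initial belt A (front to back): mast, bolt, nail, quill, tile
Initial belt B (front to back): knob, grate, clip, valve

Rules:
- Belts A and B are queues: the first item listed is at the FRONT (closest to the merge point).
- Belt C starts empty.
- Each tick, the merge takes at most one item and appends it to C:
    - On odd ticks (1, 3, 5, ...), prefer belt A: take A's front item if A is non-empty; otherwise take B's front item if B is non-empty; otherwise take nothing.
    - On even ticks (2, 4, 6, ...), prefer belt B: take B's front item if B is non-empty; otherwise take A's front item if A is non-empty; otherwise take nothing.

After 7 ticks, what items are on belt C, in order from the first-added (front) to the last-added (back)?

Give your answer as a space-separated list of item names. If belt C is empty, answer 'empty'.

Tick 1: prefer A, take mast from A; A=[bolt,nail,quill,tile] B=[knob,grate,clip,valve] C=[mast]
Tick 2: prefer B, take knob from B; A=[bolt,nail,quill,tile] B=[grate,clip,valve] C=[mast,knob]
Tick 3: prefer A, take bolt from A; A=[nail,quill,tile] B=[grate,clip,valve] C=[mast,knob,bolt]
Tick 4: prefer B, take grate from B; A=[nail,quill,tile] B=[clip,valve] C=[mast,knob,bolt,grate]
Tick 5: prefer A, take nail from A; A=[quill,tile] B=[clip,valve] C=[mast,knob,bolt,grate,nail]
Tick 6: prefer B, take clip from B; A=[quill,tile] B=[valve] C=[mast,knob,bolt,grate,nail,clip]
Tick 7: prefer A, take quill from A; A=[tile] B=[valve] C=[mast,knob,bolt,grate,nail,clip,quill]

Answer: mast knob bolt grate nail clip quill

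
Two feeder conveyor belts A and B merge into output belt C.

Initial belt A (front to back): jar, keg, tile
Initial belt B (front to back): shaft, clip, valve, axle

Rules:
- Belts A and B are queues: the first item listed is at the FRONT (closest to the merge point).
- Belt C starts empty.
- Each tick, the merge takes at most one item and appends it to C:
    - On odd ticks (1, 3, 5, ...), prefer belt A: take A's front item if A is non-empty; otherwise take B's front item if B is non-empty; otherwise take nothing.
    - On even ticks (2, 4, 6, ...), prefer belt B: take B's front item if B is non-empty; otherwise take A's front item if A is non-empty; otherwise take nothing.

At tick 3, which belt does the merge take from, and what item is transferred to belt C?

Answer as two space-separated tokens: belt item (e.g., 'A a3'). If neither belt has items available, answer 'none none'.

Tick 1: prefer A, take jar from A; A=[keg,tile] B=[shaft,clip,valve,axle] C=[jar]
Tick 2: prefer B, take shaft from B; A=[keg,tile] B=[clip,valve,axle] C=[jar,shaft]
Tick 3: prefer A, take keg from A; A=[tile] B=[clip,valve,axle] C=[jar,shaft,keg]

Answer: A keg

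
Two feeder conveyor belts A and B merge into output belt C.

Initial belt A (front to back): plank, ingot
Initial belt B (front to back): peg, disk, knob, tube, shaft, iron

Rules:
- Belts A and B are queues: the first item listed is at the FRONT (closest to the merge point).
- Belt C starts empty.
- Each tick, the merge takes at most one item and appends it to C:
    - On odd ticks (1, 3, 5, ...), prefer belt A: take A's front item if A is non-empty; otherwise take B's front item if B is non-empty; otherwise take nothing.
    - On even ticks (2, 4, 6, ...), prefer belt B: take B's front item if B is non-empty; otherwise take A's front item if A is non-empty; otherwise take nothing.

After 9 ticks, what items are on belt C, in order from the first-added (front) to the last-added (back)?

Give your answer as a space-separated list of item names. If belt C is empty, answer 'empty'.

Tick 1: prefer A, take plank from A; A=[ingot] B=[peg,disk,knob,tube,shaft,iron] C=[plank]
Tick 2: prefer B, take peg from B; A=[ingot] B=[disk,knob,tube,shaft,iron] C=[plank,peg]
Tick 3: prefer A, take ingot from A; A=[-] B=[disk,knob,tube,shaft,iron] C=[plank,peg,ingot]
Tick 4: prefer B, take disk from B; A=[-] B=[knob,tube,shaft,iron] C=[plank,peg,ingot,disk]
Tick 5: prefer A, take knob from B; A=[-] B=[tube,shaft,iron] C=[plank,peg,ingot,disk,knob]
Tick 6: prefer B, take tube from B; A=[-] B=[shaft,iron] C=[plank,peg,ingot,disk,knob,tube]
Tick 7: prefer A, take shaft from B; A=[-] B=[iron] C=[plank,peg,ingot,disk,knob,tube,shaft]
Tick 8: prefer B, take iron from B; A=[-] B=[-] C=[plank,peg,ingot,disk,knob,tube,shaft,iron]
Tick 9: prefer A, both empty, nothing taken; A=[-] B=[-] C=[plank,peg,ingot,disk,knob,tube,shaft,iron]

Answer: plank peg ingot disk knob tube shaft iron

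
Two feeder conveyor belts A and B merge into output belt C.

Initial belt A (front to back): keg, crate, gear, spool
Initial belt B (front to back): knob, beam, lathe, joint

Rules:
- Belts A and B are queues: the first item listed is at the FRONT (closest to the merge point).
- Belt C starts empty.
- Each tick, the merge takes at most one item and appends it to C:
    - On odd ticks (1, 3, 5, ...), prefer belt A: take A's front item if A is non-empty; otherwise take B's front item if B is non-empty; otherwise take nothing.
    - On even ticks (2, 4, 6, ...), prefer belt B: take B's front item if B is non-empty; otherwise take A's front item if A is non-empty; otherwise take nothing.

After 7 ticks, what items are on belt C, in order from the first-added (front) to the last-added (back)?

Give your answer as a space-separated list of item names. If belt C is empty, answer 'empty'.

Tick 1: prefer A, take keg from A; A=[crate,gear,spool] B=[knob,beam,lathe,joint] C=[keg]
Tick 2: prefer B, take knob from B; A=[crate,gear,spool] B=[beam,lathe,joint] C=[keg,knob]
Tick 3: prefer A, take crate from A; A=[gear,spool] B=[beam,lathe,joint] C=[keg,knob,crate]
Tick 4: prefer B, take beam from B; A=[gear,spool] B=[lathe,joint] C=[keg,knob,crate,beam]
Tick 5: prefer A, take gear from A; A=[spool] B=[lathe,joint] C=[keg,knob,crate,beam,gear]
Tick 6: prefer B, take lathe from B; A=[spool] B=[joint] C=[keg,knob,crate,beam,gear,lathe]
Tick 7: prefer A, take spool from A; A=[-] B=[joint] C=[keg,knob,crate,beam,gear,lathe,spool]

Answer: keg knob crate beam gear lathe spool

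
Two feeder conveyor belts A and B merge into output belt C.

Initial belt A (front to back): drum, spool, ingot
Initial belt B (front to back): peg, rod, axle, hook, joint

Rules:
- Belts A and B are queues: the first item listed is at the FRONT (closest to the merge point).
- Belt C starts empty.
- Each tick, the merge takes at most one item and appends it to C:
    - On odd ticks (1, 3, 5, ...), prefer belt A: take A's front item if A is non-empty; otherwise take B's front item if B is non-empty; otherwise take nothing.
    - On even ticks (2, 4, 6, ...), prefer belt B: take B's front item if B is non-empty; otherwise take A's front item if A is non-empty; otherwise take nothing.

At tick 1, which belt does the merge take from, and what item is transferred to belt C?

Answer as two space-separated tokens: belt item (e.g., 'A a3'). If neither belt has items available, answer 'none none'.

Answer: A drum

Derivation:
Tick 1: prefer A, take drum from A; A=[spool,ingot] B=[peg,rod,axle,hook,joint] C=[drum]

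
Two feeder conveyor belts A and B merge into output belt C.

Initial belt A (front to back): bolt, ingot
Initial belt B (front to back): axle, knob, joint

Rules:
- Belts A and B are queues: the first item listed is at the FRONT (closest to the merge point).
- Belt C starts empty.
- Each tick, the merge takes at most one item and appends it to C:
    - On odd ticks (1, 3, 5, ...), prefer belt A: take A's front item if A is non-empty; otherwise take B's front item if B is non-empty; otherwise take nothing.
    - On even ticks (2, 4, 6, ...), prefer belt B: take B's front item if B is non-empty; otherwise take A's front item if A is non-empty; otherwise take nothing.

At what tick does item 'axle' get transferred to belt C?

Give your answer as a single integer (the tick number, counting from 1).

Tick 1: prefer A, take bolt from A; A=[ingot] B=[axle,knob,joint] C=[bolt]
Tick 2: prefer B, take axle from B; A=[ingot] B=[knob,joint] C=[bolt,axle]

Answer: 2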